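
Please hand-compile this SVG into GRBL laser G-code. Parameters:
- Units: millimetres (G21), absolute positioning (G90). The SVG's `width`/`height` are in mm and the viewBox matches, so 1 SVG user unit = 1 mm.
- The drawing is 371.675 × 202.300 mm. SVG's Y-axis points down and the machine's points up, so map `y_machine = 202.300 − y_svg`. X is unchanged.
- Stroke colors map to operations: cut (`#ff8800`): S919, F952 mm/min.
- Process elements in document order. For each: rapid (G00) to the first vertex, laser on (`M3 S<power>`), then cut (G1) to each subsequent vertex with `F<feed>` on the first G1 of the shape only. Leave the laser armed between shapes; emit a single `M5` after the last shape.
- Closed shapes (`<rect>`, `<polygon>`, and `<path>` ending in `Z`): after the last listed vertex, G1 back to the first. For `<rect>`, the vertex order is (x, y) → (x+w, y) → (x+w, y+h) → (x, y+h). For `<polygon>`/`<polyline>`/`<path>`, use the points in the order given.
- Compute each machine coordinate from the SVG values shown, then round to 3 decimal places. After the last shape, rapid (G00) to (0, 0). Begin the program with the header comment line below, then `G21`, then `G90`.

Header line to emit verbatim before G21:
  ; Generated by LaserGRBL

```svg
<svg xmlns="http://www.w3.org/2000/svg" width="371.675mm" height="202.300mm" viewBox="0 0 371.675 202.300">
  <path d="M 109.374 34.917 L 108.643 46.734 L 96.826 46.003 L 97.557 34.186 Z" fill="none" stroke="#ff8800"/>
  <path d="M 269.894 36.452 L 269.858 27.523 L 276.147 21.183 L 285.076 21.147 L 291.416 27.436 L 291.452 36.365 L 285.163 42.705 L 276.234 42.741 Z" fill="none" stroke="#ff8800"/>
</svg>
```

viewBox `0 0 371.675 202.300` with mm width/height → 1 unit = 1 mm. Flip: y_m = 202.300 − y_svg.

**Shape 1** — `<path>` regular polygon, stroke `#ff8800` → cut (S919, F952). Machine vertices: (109.374,167.383) → (108.643,155.566) → (96.826,156.297) → (97.557,168.114) → (109.374,167.383). Closed: final G1 returns to the first vertex.

**Shape 2** — `<path>` regular polygon, stroke `#ff8800` → cut (S919, F952). Machine vertices: (269.894,165.848) → (269.858,174.777) → (276.147,181.117) → (285.076,181.153) → (291.416,174.864) → (291.452,165.935) → (285.163,159.595) → (276.234,159.559) → (269.894,165.848). Closed: final G1 returns to the first vertex.

; Generated by LaserGRBL
G21
G90
G00 X109.374 Y167.383
M3 S919
G1 X108.643 Y155.566 F952
G1 X96.826 Y156.297
G1 X97.557 Y168.114
G1 X109.374 Y167.383
G00 X269.894 Y165.848
M3 S919
G1 X269.858 Y174.777 F952
G1 X276.147 Y181.117
G1 X285.076 Y181.153
G1 X291.416 Y174.864
G1 X291.452 Y165.935
G1 X285.163 Y159.595
G1 X276.234 Y159.559
G1 X269.894 Y165.848
M5
G00 X0.000 Y0.000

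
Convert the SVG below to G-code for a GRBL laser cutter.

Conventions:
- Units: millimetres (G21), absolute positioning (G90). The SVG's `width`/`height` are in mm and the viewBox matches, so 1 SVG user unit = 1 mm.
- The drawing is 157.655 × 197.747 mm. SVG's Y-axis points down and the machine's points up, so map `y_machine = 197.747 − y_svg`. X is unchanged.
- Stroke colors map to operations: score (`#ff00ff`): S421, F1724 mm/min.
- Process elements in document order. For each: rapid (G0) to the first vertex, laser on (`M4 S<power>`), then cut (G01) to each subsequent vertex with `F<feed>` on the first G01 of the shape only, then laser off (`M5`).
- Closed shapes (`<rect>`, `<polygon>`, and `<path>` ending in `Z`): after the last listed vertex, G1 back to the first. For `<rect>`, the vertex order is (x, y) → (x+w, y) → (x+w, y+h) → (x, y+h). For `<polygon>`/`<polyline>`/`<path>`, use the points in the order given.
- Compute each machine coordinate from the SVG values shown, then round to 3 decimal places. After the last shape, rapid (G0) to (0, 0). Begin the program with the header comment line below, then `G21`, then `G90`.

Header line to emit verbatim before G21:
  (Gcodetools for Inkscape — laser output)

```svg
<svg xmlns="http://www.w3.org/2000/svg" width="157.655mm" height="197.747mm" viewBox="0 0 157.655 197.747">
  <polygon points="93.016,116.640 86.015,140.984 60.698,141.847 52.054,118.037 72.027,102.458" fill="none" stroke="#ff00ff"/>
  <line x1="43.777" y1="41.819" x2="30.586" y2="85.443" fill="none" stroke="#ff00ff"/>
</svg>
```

viewBox `0 0 157.655 197.747` with mm width/height → 1 unit = 1 mm. Flip: y_m = 197.747 − y_svg.

**Shape 1** — `<polygon>` regular polygon, stroke `#ff00ff` → score (S421, F1724). Machine vertices: (93.016,81.107) → (86.015,56.763) → (60.698,55.900) → (52.054,79.710) → (72.027,95.289) → (93.016,81.107). Closed: final G1 returns to the first vertex.

**Shape 2** — `<line>` line segment, stroke `#ff00ff` → score (S421, F1724). Machine vertices: (43.777,155.928) → (30.586,112.304). Open path.

(Gcodetools for Inkscape — laser output)
G21
G90
G0 X93.016 Y81.107
M4 S421
G01 X86.015 Y56.763 F1724
G01 X60.698 Y55.900
G01 X52.054 Y79.710
G01 X72.027 Y95.289
G01 X93.016 Y81.107
M5
G0 X43.777 Y155.928
M4 S421
G01 X30.586 Y112.304 F1724
M5
G0 X0.000 Y0.000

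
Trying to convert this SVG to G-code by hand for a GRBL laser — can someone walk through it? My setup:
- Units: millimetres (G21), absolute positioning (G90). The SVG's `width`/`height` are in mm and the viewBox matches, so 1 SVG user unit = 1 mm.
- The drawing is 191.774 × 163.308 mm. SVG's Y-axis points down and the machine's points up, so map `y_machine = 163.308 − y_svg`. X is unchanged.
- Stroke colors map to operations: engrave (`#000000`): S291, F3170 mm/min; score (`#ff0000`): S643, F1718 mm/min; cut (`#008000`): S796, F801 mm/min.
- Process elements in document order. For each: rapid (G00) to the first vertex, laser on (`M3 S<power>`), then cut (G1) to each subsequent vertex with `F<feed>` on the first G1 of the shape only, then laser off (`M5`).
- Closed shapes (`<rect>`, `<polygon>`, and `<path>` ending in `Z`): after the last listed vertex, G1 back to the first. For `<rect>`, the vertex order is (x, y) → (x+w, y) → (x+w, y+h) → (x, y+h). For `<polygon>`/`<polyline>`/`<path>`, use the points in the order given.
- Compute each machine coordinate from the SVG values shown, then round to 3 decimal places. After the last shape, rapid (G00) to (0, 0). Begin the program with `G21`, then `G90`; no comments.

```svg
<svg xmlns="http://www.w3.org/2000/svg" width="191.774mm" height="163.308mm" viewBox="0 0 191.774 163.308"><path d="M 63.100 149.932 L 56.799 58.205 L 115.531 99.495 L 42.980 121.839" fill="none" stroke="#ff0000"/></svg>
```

1 u = 1 mm; y_m = 163.308 − y.

[1] `<path>` open polyline, #ff0000→score S643 F1718: (63.100,13.376) → (56.799,105.103) → (115.531,63.813) → (42.980,41.469)

G21
G90
G00 X63.100 Y13.376
M3 S643
G1 X56.799 Y105.103 F1718
G1 X115.531 Y63.813
G1 X42.980 Y41.469
M5
G00 X0.000 Y0.000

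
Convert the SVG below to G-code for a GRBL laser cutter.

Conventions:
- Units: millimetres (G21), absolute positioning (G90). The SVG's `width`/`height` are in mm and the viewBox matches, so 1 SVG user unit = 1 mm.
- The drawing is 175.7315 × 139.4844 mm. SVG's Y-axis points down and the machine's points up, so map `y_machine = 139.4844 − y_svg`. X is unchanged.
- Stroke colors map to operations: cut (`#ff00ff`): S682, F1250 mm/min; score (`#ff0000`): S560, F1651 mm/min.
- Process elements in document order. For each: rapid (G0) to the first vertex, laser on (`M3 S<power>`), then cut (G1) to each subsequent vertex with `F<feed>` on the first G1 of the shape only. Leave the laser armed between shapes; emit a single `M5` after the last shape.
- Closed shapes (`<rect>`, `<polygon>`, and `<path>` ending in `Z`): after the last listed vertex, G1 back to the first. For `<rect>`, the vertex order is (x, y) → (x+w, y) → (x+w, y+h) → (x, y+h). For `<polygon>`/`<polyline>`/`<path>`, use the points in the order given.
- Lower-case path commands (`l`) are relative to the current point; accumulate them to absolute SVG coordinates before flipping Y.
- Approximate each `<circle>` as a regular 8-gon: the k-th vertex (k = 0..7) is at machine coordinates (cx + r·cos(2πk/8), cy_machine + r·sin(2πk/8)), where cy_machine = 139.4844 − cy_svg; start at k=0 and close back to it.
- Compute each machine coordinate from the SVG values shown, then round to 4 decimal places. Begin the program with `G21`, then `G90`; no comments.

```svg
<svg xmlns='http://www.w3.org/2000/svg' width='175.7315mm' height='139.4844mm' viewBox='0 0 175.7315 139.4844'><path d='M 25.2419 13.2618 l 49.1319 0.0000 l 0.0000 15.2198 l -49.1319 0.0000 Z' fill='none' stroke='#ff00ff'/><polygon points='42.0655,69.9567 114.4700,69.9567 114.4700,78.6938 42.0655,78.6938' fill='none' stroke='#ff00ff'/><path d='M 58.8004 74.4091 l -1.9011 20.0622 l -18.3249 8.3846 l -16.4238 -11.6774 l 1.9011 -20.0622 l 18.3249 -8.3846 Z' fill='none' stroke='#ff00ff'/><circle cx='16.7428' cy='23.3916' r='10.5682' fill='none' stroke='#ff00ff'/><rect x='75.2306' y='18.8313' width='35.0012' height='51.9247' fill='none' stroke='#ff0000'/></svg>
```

G21
G90
G0 X25.2419 Y126.2226
M3 S682
G1 X74.3738 Y126.2226 F1250
G1 X74.3738 Y111.0028
G1 X25.2419 Y111.0028
G1 X25.2419 Y126.2226
G0 X42.0655 Y69.5277
M3 S682
G1 X114.4700 Y69.5277 F1250
G1 X114.4700 Y60.7906
G1 X42.0655 Y60.7906
G1 X42.0655 Y69.5277
G0 X58.8004 Y65.0753
M3 S682
G1 X56.8993 Y45.0131 F1250
G1 X38.5744 Y36.6285
G1 X22.1506 Y48.3059
G1 X24.0517 Y68.3681
G1 X42.3766 Y76.7527
G1 X58.8004 Y65.0753
G0 X27.3110 Y116.0928
M3 S682
G1 X24.2156 Y123.5656 F1250
G1 X16.7428 Y126.6610
G1 X9.2700 Y123.5656
G1 X6.1746 Y116.0928
G1 X9.2700 Y108.6200
G1 X16.7428 Y105.5246
G1 X24.2156 Y108.6200
G1 X27.3110 Y116.0928
G0 X75.2306 Y120.6531
M3 S560
G1 X110.2318 Y120.6531 F1651
G1 X110.2318 Y68.7284
G1 X75.2306 Y68.7284
G1 X75.2306 Y120.6531
M5

Since the viewBox matches the mm dimensions, user units are millimetres directly. The only transform is the Y-flip y_m = 139.4844 − y_svg.

Shape 1 is a rectangle drawn with `<path>`. Its stroke #ff00ff means cut at S682, F1250. After flipping Y the toolpath is (25.2419,126.2226) → (74.3738,126.2226) → (74.3738,111.0028) → (25.2419,111.0028) → (25.2419,126.2226), returning to the start.

Shape 2 is a rectangle drawn with `<polygon>`. Its stroke #ff00ff means cut at S682, F1250. After flipping Y the toolpath is (42.0655,69.5277) → (114.4700,69.5277) → (114.4700,60.7906) → (42.0655,60.7906) → (42.0655,69.5277), returning to the start.

Shape 3 is a regular polygon drawn with `<path>`. Its stroke #ff00ff means cut at S682, F1250. After flipping Y the toolpath is (58.8004,65.0753) → (56.8993,45.0131) → (38.5744,36.6285) → (22.1506,48.3059) → (24.0517,68.3681) → (42.3766,76.7527) → (58.8004,65.0753), returning to the start.

Shape 4 is a circle drawn with `<circle>`. Its stroke #ff00ff means cut at S682, F1250. After flipping Y the toolpath is (27.3110,116.0928) → (24.2156,123.5656) → (16.7428,126.6610) → (9.2700,123.5656) → (6.1746,116.0928) → (9.2700,108.6200) → (16.7428,105.5246) → (24.2156,108.6200) → (27.3110,116.0928), returning to the start.

Shape 5 is a rectangle drawn with `<rect>`. Its stroke #ff0000 means score at S560, F1651. After flipping Y the toolpath is (75.2306,120.6531) → (110.2318,120.6531) → (110.2318,68.7284) → (75.2306,68.7284) → (75.2306,120.6531), returning to the start.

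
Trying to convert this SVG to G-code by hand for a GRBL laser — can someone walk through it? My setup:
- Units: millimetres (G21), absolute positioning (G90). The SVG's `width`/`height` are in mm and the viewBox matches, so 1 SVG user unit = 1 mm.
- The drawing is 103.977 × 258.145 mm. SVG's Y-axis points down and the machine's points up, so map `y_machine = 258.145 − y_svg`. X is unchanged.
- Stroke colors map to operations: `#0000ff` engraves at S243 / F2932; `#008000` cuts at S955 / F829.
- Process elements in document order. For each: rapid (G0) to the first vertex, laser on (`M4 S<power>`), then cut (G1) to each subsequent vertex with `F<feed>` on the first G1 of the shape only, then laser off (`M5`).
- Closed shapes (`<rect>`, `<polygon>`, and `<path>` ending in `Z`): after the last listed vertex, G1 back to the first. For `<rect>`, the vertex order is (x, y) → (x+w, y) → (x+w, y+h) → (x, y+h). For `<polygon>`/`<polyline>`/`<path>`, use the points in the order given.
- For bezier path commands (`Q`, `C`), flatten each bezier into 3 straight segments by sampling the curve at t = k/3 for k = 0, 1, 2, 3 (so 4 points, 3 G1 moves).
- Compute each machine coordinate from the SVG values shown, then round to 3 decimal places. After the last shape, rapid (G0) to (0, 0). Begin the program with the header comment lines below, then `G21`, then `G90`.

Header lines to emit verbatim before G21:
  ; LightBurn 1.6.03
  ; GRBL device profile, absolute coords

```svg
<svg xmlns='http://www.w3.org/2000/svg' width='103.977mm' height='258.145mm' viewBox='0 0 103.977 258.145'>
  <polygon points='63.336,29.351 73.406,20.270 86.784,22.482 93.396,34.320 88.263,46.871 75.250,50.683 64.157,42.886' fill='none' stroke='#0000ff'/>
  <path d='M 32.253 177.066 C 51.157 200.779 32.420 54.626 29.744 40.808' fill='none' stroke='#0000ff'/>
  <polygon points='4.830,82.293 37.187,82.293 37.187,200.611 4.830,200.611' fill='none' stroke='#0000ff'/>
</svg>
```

viewBox `0 0 103.977 258.145` with mm width/height → 1 unit = 1 mm. Flip: y_m = 258.145 − y_svg.

**Shape 1** — `<polygon>` regular polygon, stroke `#0000ff` → engrave (S243, F2932). Machine vertices: (63.336,228.794) → (73.406,237.875) → (86.784,235.663) → (93.396,223.825) → (88.263,211.274) → (75.250,207.462) → (64.157,215.259) → (63.336,228.794). Closed: final G1 returns to the first vertex.

**Shape 2** — `<path>` cubic bezier, stroke `#0000ff` → engrave (S243, F2932). Control points (SVG): P0=(32.253,177.066), P1=(51.157,200.779), P2=(32.420,54.626), P3=(29.744,40.808); sampled at t=k/3. Machine vertices: (32.253,81.079) → (40.599,102.795) → (35.785,170.600) → (29.744,217.337). Open path.

**Shape 3** — `<polygon>` rectangle, stroke `#0000ff` → engrave (S243, F2932). Machine vertices: (4.830,175.852) → (37.187,175.852) → (37.187,57.534) → (4.830,57.534) → (4.830,175.852). Closed: final G1 returns to the first vertex.

; LightBurn 1.6.03
; GRBL device profile, absolute coords
G21
G90
G0 X63.336 Y228.794
M4 S243
G1 X73.406 Y237.875 F2932
G1 X86.784 Y235.663
G1 X93.396 Y223.825
G1 X88.263 Y211.274
G1 X75.250 Y207.462
G1 X64.157 Y215.259
G1 X63.336 Y228.794
M5
G0 X32.253 Y81.079
M4 S243
G1 X40.599 Y102.795 F2932
G1 X35.785 Y170.600
G1 X29.744 Y217.337
M5
G0 X4.830 Y175.852
M4 S243
G1 X37.187 Y175.852 F2932
G1 X37.187 Y57.534
G1 X4.830 Y57.534
G1 X4.830 Y175.852
M5
G0 X0.000 Y0.000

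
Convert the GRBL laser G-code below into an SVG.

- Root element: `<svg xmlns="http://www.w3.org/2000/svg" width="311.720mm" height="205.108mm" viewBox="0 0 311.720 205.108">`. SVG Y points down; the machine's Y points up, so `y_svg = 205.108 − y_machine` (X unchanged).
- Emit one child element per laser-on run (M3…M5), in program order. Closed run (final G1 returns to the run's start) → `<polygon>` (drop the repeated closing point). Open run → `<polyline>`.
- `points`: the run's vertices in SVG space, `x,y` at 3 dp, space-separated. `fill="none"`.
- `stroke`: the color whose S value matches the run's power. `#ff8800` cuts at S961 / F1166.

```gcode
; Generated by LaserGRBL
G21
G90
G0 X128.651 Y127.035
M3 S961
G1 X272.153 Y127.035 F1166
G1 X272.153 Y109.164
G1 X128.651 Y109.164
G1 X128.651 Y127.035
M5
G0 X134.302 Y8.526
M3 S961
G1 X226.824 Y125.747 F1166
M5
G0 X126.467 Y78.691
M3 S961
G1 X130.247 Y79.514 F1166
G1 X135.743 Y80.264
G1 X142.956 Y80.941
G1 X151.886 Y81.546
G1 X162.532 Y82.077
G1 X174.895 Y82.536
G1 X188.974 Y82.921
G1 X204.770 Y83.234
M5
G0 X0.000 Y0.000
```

Each laser-on run becomes one SVG element. Flip Y back into SVG space with y_svg = 205.108 − y_machine. Every run uses S961, so all elements get stroke `#ff8800` (cut).

Run 1: The run returns to its start, so emit a `<polygon>` with points (Y-flipped): 128.651,78.073 272.153,78.073 272.153,95.944 128.651,95.944.

Run 2: The run is open, so emit a `<polyline>` with points (Y-flipped): 134.302,196.582 226.824,79.361.

Run 3: The run is open, so emit a `<polyline>` with points (Y-flipped): 126.467,126.417 130.247,125.594 135.743,124.844 142.956,124.167 151.886,123.562 162.532,123.031 174.895,122.572 188.974,122.187 204.770,121.874.

<svg xmlns="http://www.w3.org/2000/svg" width="311.720mm" height="205.108mm" viewBox="0 0 311.720 205.108">
  <polygon points="128.651,78.073 272.153,78.073 272.153,95.944 128.651,95.944" fill="none" stroke="#ff8800"/>
  <polyline points="134.302,196.582 226.824,79.361" fill="none" stroke="#ff8800"/>
  <polyline points="126.467,126.417 130.247,125.594 135.743,124.844 142.956,124.167 151.886,123.562 162.532,123.031 174.895,122.572 188.974,122.187 204.770,121.874" fill="none" stroke="#ff8800"/>
</svg>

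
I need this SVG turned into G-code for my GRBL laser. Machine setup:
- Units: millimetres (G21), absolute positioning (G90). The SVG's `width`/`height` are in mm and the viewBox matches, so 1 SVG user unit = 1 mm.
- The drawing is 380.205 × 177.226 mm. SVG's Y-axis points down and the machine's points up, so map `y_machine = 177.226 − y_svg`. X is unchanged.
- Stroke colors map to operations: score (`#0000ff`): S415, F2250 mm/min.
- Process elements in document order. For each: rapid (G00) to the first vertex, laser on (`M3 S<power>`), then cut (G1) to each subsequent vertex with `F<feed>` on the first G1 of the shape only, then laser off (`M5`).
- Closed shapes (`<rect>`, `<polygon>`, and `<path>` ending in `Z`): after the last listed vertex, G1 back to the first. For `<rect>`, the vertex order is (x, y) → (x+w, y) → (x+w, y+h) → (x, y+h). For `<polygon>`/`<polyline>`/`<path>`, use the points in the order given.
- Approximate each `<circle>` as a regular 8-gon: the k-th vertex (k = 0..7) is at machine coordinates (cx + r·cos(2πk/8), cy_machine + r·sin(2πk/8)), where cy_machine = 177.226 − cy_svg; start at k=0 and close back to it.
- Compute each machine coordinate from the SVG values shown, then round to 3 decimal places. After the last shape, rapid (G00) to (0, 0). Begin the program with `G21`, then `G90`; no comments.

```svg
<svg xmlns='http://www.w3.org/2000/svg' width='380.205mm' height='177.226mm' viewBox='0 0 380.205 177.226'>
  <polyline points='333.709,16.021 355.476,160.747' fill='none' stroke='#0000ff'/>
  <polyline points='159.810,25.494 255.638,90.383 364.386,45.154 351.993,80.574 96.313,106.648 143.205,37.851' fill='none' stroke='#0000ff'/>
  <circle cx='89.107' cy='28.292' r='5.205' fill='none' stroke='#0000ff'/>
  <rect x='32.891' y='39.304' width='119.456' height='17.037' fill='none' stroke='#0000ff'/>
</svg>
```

G21
G90
G00 X333.709 Y161.205
M3 S415
G1 X355.476 Y16.479 F2250
M5
G00 X159.810 Y151.732
M3 S415
G1 X255.638 Y86.843 F2250
G1 X364.386 Y132.072
G1 X351.993 Y96.652
G1 X96.313 Y70.578
G1 X143.205 Y139.375
M5
G00 X94.312 Y148.934
M3 S415
G1 X92.787 Y152.614 F2250
G1 X89.107 Y154.139
G1 X85.427 Y152.614
G1 X83.902 Y148.934
G1 X85.427 Y145.254
G1 X89.107 Y143.729
G1 X92.787 Y145.254
G1 X94.312 Y148.934
M5
G00 X32.891 Y137.922
M3 S415
G1 X152.347 Y137.922 F2250
G1 X152.347 Y120.885
G1 X32.891 Y120.885
G1 X32.891 Y137.922
M5
G00 X0.000 Y0.000

1 u = 1 mm; y_m = 177.226 − y.

[1] `<polyline>` line segment, #0000ff→score S415 F2250: (333.709,161.205) → (355.476,16.479)

[2] `<polyline>` open polyline, #0000ff→score S415 F2250: (159.810,151.732) → (255.638,86.843) → (364.386,132.072) → (351.993,96.652) → (96.313,70.578) → (143.205,139.375)

[3] `<circle>` circle, #0000ff→score S415 F2250: (94.312,148.934) → (92.787,152.614) → (89.107,154.139) → (85.427,152.614) → (83.902,148.934) → (85.427,145.254) → (89.107,143.729) → (92.787,145.254) → (94.312,148.934) (closed)

[4] `<rect>` rectangle, #0000ff→score S415 F2250: (32.891,137.922) → (152.347,137.922) → (152.347,120.885) → (32.891,120.885) → (32.891,137.922) (closed)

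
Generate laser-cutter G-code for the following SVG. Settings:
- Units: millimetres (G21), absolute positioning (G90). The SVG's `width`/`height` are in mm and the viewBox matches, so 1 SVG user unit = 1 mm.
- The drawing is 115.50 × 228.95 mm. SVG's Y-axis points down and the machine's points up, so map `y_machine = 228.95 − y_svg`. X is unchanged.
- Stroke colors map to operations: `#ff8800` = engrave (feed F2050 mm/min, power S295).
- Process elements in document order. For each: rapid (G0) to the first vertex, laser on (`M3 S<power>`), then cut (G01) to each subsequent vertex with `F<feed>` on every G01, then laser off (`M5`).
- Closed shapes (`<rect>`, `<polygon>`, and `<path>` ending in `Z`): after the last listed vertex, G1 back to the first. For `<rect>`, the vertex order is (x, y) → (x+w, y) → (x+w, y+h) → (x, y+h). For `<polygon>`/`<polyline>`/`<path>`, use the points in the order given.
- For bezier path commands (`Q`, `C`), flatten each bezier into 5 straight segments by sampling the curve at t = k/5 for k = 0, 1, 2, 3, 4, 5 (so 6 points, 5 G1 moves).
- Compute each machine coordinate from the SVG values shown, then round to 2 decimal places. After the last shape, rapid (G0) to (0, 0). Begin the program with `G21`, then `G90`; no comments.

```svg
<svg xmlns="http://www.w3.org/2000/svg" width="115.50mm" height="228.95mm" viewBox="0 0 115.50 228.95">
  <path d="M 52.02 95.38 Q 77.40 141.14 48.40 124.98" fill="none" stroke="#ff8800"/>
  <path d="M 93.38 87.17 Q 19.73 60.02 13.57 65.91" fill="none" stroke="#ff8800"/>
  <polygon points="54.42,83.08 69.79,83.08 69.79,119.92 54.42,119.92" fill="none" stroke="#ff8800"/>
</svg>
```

viewBox `0 0 115.50 228.95` with mm width/height → 1 unit = 1 mm. Flip: y_m = 228.95 − y_svg.

**Shape 1** — `<path>` quadratic bezier, stroke `#ff8800` → engrave (S295, F2050). Control points (SVG): P0=(52.02,95.38), P1=(77.40,141.14), P2=(48.40,124.98); sampled at t=k/5. Machine vertices: (52.02,133.57) → (60.00,117.74) → (63.62,106.87) → (62.90,100.95) → (57.82,99.98) → (48.40,103.97). Open path.

**Shape 2** — `<path>` quadratic bezier, stroke `#ff8800` → engrave (S295, F2050). Control points (SVG): P0=(93.38,87.17), P1=(19.73,60.02), P2=(13.57,65.91); sampled at t=k/5. Machine vertices: (93.38,141.78) → (66.62,151.32) → (45.26,158.21) → (29.30,162.47) → (18.73,164.07) → (13.57,163.04). Open path.

**Shape 3** — `<polygon>` rectangle, stroke `#ff8800` → engrave (S295, F2050). Machine vertices: (54.42,145.87) → (69.79,145.87) → (69.79,109.03) → (54.42,109.03) → (54.42,145.87). Closed: final G1 returns to the first vertex.

G21
G90
G0 X52.02 Y133.57
M3 S295
G01 X60.00 Y117.74 F2050
G01 X63.62 Y106.87 F2050
G01 X62.90 Y100.95 F2050
G01 X57.82 Y99.98 F2050
G01 X48.40 Y103.97 F2050
M5
G0 X93.38 Y141.78
M3 S295
G01 X66.62 Y151.32 F2050
G01 X45.26 Y158.21 F2050
G01 X29.30 Y162.47 F2050
G01 X18.73 Y164.07 F2050
G01 X13.57 Y163.04 F2050
M5
G0 X54.42 Y145.87
M3 S295
G01 X69.79 Y145.87 F2050
G01 X69.79 Y109.03 F2050
G01 X54.42 Y109.03 F2050
G01 X54.42 Y145.87 F2050
M5
G0 X0.00 Y0.00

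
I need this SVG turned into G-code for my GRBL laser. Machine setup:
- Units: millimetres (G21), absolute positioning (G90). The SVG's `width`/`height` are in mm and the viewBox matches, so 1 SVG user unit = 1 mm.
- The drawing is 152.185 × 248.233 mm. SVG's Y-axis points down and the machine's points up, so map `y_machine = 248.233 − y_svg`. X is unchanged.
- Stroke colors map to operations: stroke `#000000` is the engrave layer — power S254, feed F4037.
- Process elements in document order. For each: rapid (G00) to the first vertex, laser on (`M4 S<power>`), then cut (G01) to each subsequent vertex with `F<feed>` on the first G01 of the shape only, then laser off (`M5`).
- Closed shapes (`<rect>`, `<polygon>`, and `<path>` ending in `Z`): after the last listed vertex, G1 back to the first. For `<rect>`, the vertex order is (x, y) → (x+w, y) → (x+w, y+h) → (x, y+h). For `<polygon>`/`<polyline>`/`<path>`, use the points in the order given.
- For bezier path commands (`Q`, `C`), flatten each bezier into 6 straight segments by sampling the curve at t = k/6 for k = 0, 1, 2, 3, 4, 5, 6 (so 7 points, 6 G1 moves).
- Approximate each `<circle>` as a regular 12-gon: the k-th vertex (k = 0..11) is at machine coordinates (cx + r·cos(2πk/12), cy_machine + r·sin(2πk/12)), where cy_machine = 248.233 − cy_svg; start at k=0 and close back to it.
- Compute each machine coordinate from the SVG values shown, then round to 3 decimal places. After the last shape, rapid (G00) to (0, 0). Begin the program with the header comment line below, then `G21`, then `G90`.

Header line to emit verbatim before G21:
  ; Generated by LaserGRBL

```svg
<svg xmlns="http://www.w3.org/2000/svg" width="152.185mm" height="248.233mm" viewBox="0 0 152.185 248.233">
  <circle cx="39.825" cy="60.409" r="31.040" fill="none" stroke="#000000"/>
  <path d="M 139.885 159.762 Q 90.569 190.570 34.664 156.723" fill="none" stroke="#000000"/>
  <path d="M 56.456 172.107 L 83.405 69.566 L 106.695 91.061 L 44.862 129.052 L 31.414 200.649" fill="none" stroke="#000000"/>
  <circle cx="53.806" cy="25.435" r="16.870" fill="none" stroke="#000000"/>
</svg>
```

viewBox `0 0 152.185 248.233` with mm width/height → 1 unit = 1 mm. Flip: y_m = 248.233 − y_svg.

**Shape 1** — `<circle>` circle, stroke `#000000` → engrave (S254, F4037). Machine vertices: (70.865,187.824) → (66.706,203.344) → (55.345,214.705) → (39.825,218.864) → (24.305,214.705) → (12.944,203.344) → (8.785,187.824) → (12.944,172.304) → (24.305,160.943) → (39.825,156.784) → (55.345,160.943) → (66.706,172.304) → (70.865,187.824). Closed: final G1 returns to the first vertex.

**Shape 2** — `<path>` quadratic bezier, stroke `#000000` → engrave (S254, F4037). Control points (SVG): P0=(139.885,159.762), P1=(90.569,190.570), P2=(34.664,156.723); sampled at t=k/6. Machine vertices: (139.885,88.471) → (123.263,79.998) → (106.276,75.116) → (88.922,73.827) → (71.202,76.129) → (53.116,82.024) → (34.664,91.510). Open path.

**Shape 3** — `<path>` open polyline, stroke `#000000` → engrave (S254, F4037). Machine vertices: (56.456,76.126) → (83.405,178.667) → (106.695,157.172) → (44.862,119.181) → (31.414,47.584). Open path.

**Shape 4** — `<circle>` circle, stroke `#000000` → engrave (S254, F4037). Machine vertices: (70.676,222.798) → (68.416,231.233) → (62.241,237.408) → (53.806,239.668) → (45.371,237.408) → (39.196,231.233) → (36.936,222.798) → (39.196,214.363) → (45.371,208.188) → (53.806,205.928) → (62.241,208.188) → (68.416,214.363) → (70.676,222.798). Closed: final G1 returns to the first vertex.

; Generated by LaserGRBL
G21
G90
G00 X70.865 Y187.824
M4 S254
G01 X66.706 Y203.344 F4037
G01 X55.345 Y214.705
G01 X39.825 Y218.864
G01 X24.305 Y214.705
G01 X12.944 Y203.344
G01 X8.785 Y187.824
G01 X12.944 Y172.304
G01 X24.305 Y160.943
G01 X39.825 Y156.784
G01 X55.345 Y160.943
G01 X66.706 Y172.304
G01 X70.865 Y187.824
M5
G00 X139.885 Y88.471
M4 S254
G01 X123.263 Y79.998 F4037
G01 X106.276 Y75.116
G01 X88.922 Y73.827
G01 X71.202 Y76.129
G01 X53.116 Y82.024
G01 X34.664 Y91.510
M5
G00 X56.456 Y76.126
M4 S254
G01 X83.405 Y178.667 F4037
G01 X106.695 Y157.172
G01 X44.862 Y119.181
G01 X31.414 Y47.584
M5
G00 X70.676 Y222.798
M4 S254
G01 X68.416 Y231.233 F4037
G01 X62.241 Y237.408
G01 X53.806 Y239.668
G01 X45.371 Y237.408
G01 X39.196 Y231.233
G01 X36.936 Y222.798
G01 X39.196 Y214.363
G01 X45.371 Y208.188
G01 X53.806 Y205.928
G01 X62.241 Y208.188
G01 X68.416 Y214.363
G01 X70.676 Y222.798
M5
G00 X0.000 Y0.000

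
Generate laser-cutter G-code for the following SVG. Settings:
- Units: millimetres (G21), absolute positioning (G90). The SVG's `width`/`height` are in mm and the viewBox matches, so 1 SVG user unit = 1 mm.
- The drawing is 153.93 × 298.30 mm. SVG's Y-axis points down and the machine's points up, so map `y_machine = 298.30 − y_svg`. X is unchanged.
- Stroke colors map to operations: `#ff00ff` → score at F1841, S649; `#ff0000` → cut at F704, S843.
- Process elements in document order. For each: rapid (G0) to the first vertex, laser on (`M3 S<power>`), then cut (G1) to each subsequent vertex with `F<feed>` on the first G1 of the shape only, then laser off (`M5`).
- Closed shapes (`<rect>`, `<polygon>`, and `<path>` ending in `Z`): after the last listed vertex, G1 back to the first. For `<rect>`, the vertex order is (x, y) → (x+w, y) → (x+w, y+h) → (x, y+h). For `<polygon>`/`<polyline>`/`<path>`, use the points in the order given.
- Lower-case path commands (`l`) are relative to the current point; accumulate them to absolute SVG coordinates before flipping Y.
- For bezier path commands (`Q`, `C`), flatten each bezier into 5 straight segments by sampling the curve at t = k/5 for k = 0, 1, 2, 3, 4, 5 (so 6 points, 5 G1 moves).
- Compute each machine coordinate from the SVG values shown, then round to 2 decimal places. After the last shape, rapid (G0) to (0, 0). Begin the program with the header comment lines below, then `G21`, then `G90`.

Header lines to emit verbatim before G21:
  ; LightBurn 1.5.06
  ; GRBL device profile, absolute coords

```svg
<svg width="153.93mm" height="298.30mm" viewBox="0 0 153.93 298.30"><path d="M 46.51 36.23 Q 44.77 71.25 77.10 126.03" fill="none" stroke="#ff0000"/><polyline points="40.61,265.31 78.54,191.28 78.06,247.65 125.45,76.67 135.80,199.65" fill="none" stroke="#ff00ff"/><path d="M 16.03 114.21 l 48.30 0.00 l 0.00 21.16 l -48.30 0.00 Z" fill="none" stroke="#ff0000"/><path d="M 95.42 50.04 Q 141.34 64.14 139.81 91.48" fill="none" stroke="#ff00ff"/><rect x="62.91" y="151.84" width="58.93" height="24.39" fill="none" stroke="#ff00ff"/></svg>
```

; LightBurn 1.5.06
; GRBL device profile, absolute coords
G21
G90
G0 X46.51 Y262.07
M3 S843
G1 X47.18 Y247.27 F704
G1 X50.57 Y230.89
G1 X56.69 Y212.93
G1 X65.53 Y193.39
G1 X77.10 Y172.27
M5
G0 X40.61 Y32.99
M3 S649
G1 X78.54 Y107.02 F1841
G1 X78.06 Y50.65
G1 X125.45 Y221.63
G1 X135.80 Y98.65
M5
G0 X16.03 Y184.09
M3 S843
G1 X64.33 Y184.09 F704
G1 X64.33 Y162.93
G1 X16.03 Y162.93
G1 X16.03 Y184.09
M5
G0 X95.42 Y248.26
M3 S649
G1 X111.89 Y242.09 F1841
G1 X124.56 Y234.86
G1 X133.44 Y226.57
G1 X138.52 Y217.23
G1 X139.81 Y206.82
M5
G0 X62.91 Y146.46
M3 S649
G1 X121.84 Y146.46 F1841
G1 X121.84 Y122.07
G1 X62.91 Y122.07
G1 X62.91 Y146.46
M5
G0 X0.00 Y0.00

Since the viewBox matches the mm dimensions, user units are millimetres directly. The only transform is the Y-flip y_m = 298.30 − y_svg.

Shape 1 is a quadratic bezier drawn with `<path>`. Its stroke #ff0000 means cut at S843, F704. After flipping Y the toolpath is (46.51,262.07) → (47.18,247.27) → (50.57,230.89) → (56.69,212.93) → (65.53,193.39) → (77.10,172.27).

Shape 2 is a open polyline drawn with `<polyline>`. Its stroke #ff00ff means score at S649, F1841. After flipping Y the toolpath is (40.61,32.99) → (78.54,107.02) → (78.06,50.65) → (125.45,221.63) → (135.80,98.65).

Shape 3 is a rectangle drawn with `<path>`. Its stroke #ff0000 means cut at S843, F704. After flipping Y the toolpath is (16.03,184.09) → (64.33,184.09) → (64.33,162.93) → (16.03,162.93) → (16.03,184.09), returning to the start.

Shape 4 is a quadratic bezier drawn with `<path>`. Its stroke #ff00ff means score at S649, F1841. After flipping Y the toolpath is (95.42,248.26) → (111.89,242.09) → (124.56,234.86) → (133.44,226.57) → (138.52,217.23) → (139.81,206.82).

Shape 5 is a rectangle drawn with `<rect>`. Its stroke #ff00ff means score at S649, F1841. After flipping Y the toolpath is (62.91,146.46) → (121.84,146.46) → (121.84,122.07) → (62.91,122.07) → (62.91,146.46), returning to the start.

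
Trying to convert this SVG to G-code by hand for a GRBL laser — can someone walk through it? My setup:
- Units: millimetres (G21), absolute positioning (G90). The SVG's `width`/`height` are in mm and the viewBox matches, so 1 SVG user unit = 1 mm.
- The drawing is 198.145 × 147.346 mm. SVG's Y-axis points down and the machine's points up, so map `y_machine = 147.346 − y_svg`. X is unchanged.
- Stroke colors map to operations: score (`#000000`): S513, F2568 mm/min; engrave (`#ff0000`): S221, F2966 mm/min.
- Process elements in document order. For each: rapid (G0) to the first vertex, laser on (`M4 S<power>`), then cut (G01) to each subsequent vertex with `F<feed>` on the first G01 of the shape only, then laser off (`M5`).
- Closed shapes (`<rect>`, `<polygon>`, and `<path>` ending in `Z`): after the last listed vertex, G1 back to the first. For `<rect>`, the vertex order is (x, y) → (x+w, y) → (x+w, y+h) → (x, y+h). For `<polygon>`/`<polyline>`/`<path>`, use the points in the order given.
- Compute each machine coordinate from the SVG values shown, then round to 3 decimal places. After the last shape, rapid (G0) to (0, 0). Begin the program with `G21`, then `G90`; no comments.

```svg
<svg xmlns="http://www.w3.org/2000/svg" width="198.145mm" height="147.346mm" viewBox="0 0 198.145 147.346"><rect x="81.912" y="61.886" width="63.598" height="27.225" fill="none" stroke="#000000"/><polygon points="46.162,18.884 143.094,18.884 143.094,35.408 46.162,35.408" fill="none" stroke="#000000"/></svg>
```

G21
G90
G0 X81.912 Y85.460
M4 S513
G01 X145.510 Y85.460 F2568
G01 X145.510 Y58.235
G01 X81.912 Y58.235
G01 X81.912 Y85.460
M5
G0 X46.162 Y128.462
M4 S513
G01 X143.094 Y128.462 F2568
G01 X143.094 Y111.938
G01 X46.162 Y111.938
G01 X46.162 Y128.462
M5
G0 X0.000 Y0.000

1 u = 1 mm; y_m = 147.346 − y.

[1] `<rect>` rectangle, #000000→score S513 F2568: (81.912,85.460) → (145.510,85.460) → (145.510,58.235) → (81.912,58.235) → (81.912,85.460) (closed)

[2] `<polygon>` rectangle, #000000→score S513 F2568: (46.162,128.462) → (143.094,128.462) → (143.094,111.938) → (46.162,111.938) → (46.162,128.462) (closed)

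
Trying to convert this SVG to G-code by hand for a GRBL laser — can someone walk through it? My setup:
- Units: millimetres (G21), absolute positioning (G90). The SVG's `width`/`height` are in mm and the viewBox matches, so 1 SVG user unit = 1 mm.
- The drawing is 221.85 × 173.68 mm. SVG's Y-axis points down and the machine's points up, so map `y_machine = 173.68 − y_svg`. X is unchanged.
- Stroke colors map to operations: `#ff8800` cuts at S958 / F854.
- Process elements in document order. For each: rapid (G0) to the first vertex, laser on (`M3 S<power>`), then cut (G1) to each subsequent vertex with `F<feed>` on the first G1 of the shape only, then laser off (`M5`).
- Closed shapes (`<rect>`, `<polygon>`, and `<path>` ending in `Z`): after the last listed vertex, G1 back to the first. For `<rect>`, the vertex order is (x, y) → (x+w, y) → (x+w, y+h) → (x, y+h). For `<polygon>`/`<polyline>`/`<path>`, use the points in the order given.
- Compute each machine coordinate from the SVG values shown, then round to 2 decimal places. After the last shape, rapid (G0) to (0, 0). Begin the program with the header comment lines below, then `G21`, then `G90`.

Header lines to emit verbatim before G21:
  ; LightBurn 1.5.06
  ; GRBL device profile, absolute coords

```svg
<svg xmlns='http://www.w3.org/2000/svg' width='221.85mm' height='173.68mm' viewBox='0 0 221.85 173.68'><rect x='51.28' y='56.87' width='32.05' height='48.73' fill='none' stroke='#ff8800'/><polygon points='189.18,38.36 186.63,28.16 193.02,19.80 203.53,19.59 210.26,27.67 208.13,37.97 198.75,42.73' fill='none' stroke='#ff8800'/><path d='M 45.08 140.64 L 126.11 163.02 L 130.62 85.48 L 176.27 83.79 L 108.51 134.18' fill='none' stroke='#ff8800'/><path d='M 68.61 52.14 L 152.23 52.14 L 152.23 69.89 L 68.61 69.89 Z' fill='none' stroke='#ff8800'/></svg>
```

; LightBurn 1.5.06
; GRBL device profile, absolute coords
G21
G90
G0 X51.28 Y116.81
M3 S958
G1 X83.33 Y116.81 F854
G1 X83.33 Y68.08
G1 X51.28 Y68.08
G1 X51.28 Y116.81
M5
G0 X189.18 Y135.32
M3 S958
G1 X186.63 Y145.52 F854
G1 X193.02 Y153.88
G1 X203.53 Y154.09
G1 X210.26 Y146.01
G1 X208.13 Y135.71
G1 X198.75 Y130.95
G1 X189.18 Y135.32
M5
G0 X45.08 Y33.04
M3 S958
G1 X126.11 Y10.66 F854
G1 X130.62 Y88.20
G1 X176.27 Y89.89
G1 X108.51 Y39.50
M5
G0 X68.61 Y121.54
M3 S958
G1 X152.23 Y121.54 F854
G1 X152.23 Y103.79
G1 X68.61 Y103.79
G1 X68.61 Y121.54
M5
G0 X0.00 Y0.00

Since the viewBox matches the mm dimensions, user units are millimetres directly. The only transform is the Y-flip y_m = 173.68 − y_svg.

Shape 1 is a rectangle drawn with `<rect>`. Its stroke #ff8800 means cut at S958, F854. After flipping Y the toolpath is (51.28,116.81) → (83.33,116.81) → (83.33,68.08) → (51.28,68.08) → (51.28,116.81), returning to the start.

Shape 2 is a regular polygon drawn with `<polygon>`. Its stroke #ff8800 means cut at S958, F854. After flipping Y the toolpath is (189.18,135.32) → (186.63,145.52) → (193.02,153.88) → (203.53,154.09) → (210.26,146.01) → (208.13,135.71) → (198.75,130.95) → (189.18,135.32), returning to the start.

Shape 3 is a open polyline drawn with `<path>`. Its stroke #ff8800 means cut at S958, F854. After flipping Y the toolpath is (45.08,33.04) → (126.11,10.66) → (130.62,88.20) → (176.27,89.89) → (108.51,39.50).

Shape 4 is a rectangle drawn with `<path>`. Its stroke #ff8800 means cut at S958, F854. After flipping Y the toolpath is (68.61,121.54) → (152.23,121.54) → (152.23,103.79) → (68.61,103.79) → (68.61,121.54), returning to the start.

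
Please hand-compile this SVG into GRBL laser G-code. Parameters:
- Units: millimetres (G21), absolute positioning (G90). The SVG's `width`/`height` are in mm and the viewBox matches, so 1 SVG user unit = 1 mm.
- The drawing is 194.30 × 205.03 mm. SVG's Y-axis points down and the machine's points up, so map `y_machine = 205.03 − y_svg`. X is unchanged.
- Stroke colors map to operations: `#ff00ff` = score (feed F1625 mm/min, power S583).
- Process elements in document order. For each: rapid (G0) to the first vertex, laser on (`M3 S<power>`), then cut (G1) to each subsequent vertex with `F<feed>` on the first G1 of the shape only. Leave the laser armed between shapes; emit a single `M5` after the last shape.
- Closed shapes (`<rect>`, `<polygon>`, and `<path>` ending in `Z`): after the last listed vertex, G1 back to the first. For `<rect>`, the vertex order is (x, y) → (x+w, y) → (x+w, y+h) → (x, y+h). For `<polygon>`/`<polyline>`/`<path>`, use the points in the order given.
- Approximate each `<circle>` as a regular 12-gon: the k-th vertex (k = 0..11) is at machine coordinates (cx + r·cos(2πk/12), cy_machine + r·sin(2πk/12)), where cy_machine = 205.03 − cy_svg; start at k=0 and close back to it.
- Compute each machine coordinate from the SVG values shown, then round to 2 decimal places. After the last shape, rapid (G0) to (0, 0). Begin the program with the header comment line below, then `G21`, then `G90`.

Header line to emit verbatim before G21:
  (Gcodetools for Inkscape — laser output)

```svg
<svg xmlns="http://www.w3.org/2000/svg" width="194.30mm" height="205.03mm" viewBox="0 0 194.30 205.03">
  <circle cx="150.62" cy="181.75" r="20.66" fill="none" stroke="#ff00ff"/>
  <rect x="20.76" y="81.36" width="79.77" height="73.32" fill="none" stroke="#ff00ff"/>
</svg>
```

1 u = 1 mm; y_m = 205.03 − y.

[1] `<circle>` circle, #ff00ff→score S583 F1625: (171.28,23.28) → (168.51,33.61) → (160.95,41.17) → (150.62,43.94) → (140.29,41.17) → (132.73,33.61) → (129.96,23.28) → (132.73,12.95) → (140.29,5.39) → (150.62,2.62) → (160.95,5.39) → (168.51,12.95) → (171.28,23.28) (closed)

[2] `<rect>` rectangle, #ff00ff→score S583 F1625: (20.76,123.67) → (100.53,123.67) → (100.53,50.35) → (20.76,50.35) → (20.76,123.67) (closed)

(Gcodetools for Inkscape — laser output)
G21
G90
G0 X171.28 Y23.28
M3 S583
G1 X168.51 Y33.61 F1625
G1 X160.95 Y41.17
G1 X150.62 Y43.94
G1 X140.29 Y41.17
G1 X132.73 Y33.61
G1 X129.96 Y23.28
G1 X132.73 Y12.95
G1 X140.29 Y5.39
G1 X150.62 Y2.62
G1 X160.95 Y5.39
G1 X168.51 Y12.95
G1 X171.28 Y23.28
G0 X20.76 Y123.67
M3 S583
G1 X100.53 Y123.67 F1625
G1 X100.53 Y50.35
G1 X20.76 Y50.35
G1 X20.76 Y123.67
M5
G0 X0.00 Y0.00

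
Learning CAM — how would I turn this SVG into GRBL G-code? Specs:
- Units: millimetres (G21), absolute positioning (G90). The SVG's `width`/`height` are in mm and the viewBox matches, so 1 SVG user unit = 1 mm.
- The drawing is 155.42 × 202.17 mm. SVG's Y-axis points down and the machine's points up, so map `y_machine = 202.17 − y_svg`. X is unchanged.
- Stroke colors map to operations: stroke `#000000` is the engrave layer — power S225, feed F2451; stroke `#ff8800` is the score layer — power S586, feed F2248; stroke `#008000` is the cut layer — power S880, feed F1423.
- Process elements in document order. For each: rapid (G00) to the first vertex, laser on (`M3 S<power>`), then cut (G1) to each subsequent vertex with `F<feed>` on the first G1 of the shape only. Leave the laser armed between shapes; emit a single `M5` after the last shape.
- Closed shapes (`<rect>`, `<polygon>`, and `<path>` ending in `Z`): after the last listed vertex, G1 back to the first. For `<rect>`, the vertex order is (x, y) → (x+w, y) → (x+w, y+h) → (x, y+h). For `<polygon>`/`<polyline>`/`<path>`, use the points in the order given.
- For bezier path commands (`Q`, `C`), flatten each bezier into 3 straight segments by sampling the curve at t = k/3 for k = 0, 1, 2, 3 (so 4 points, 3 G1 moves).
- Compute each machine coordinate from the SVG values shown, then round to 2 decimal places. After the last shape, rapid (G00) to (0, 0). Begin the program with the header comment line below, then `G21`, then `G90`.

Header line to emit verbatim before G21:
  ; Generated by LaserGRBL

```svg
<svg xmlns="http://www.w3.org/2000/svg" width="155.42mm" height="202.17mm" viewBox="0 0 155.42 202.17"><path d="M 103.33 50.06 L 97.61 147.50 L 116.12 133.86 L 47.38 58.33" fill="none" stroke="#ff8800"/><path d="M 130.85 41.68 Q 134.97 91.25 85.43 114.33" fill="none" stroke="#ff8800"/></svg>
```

Since the viewBox matches the mm dimensions, user units are millimetres directly. The only transform is the Y-flip y_m = 202.17 − y_svg.

Shape 1 is a open polyline drawn with `<path>`. Its stroke #ff8800 means score at S586, F2248. After flipping Y the toolpath is (103.33,152.11) → (97.61,54.67) → (116.12,68.31) → (47.38,143.84).

Shape 2 is a quadratic bezier drawn with `<path>`. Its stroke #ff8800 means score at S586, F2248. After flipping Y the toolpath is (130.85,160.49) → (127.63,130.39) → (112.49,106.17) → (85.43,87.84).

; Generated by LaserGRBL
G21
G90
G00 X103.33 Y152.11
M3 S586
G1 X97.61 Y54.67 F2248
G1 X116.12 Y68.31
G1 X47.38 Y143.84
G00 X130.85 Y160.49
M3 S586
G1 X127.63 Y130.39 F2248
G1 X112.49 Y106.17
G1 X85.43 Y87.84
M5
G00 X0.00 Y0.00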